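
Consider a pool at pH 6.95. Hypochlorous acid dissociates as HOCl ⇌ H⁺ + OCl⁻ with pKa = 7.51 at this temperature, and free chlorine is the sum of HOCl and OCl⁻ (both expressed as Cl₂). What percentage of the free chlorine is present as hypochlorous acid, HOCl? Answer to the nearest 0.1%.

78.4%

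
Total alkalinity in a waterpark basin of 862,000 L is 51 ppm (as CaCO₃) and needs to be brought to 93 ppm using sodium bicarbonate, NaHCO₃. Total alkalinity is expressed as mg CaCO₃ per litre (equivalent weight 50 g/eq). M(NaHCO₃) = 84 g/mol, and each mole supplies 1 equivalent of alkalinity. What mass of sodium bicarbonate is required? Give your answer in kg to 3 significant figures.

60.8 kg

Alkalinity to add: (93 − 51) = 42 mg/L as CaCO₃ × 862,000 L = 36,200 g as CaCO₃.
Equivalents: 36,200 g ÷ 50 g/eq = 724.1 eq.
NaHCO₃ supplies 1 eq per mole → 724.1 mol.
Mass: 724.1 mol × 84 g/mol = 60,820 g.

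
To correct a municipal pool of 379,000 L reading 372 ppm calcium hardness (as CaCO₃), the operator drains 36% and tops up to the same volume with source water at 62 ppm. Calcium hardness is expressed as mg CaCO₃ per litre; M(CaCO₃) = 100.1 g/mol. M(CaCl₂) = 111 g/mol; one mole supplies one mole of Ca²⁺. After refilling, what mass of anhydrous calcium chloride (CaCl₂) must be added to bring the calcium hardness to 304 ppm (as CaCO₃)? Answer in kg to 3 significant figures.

18.3 kg

After draining 36% and refilling: 372 × 0.64 + 62 × 0.36 = 260.4 ppm.
Deficit to target: 304 − 260.4 = 43.6 mg/L.
As CaCO₃: 43.6 mg/L × 379,000 L = 16,520 g; ÷ 100.1 = 165.1 mol Ca²⁺.
Mass: 165.1 × 111 = 18,320 g.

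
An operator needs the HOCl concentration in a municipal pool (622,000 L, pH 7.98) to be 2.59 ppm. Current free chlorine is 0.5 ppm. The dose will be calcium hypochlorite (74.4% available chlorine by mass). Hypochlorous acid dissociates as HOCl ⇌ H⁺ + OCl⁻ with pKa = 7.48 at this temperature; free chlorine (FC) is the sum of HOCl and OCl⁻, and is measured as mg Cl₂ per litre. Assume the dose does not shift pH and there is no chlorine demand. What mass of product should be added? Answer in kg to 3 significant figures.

[OCl⁻]/[HOCl] = 10^(pH − pKa) = 10^(7.98 − 7.48) = 3.162; fraction as HOCl = 1/(1 + 3.162) = 0.2403.
Free chlorine required for 2.59 ppm HOCl: 2.59 / 0.2403 = 10.78 ppm.
FC to add: 10.78 − 0.5 = 10.28 mg/L as Cl₂.
Cl₂ equivalent: 10.28 mg/L × 622,000 L = 6394 g.
Product at 74.4% available Cl: 6394 / 0.744 = 8595 g.

8.59 kg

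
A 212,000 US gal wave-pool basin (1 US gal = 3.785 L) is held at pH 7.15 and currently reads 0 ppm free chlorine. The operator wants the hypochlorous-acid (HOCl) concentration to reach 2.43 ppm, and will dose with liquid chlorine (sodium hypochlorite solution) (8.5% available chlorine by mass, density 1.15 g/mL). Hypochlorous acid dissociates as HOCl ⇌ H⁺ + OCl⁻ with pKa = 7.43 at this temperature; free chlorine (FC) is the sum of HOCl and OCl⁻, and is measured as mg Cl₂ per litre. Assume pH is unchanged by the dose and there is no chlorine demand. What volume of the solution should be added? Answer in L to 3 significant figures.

30.4 L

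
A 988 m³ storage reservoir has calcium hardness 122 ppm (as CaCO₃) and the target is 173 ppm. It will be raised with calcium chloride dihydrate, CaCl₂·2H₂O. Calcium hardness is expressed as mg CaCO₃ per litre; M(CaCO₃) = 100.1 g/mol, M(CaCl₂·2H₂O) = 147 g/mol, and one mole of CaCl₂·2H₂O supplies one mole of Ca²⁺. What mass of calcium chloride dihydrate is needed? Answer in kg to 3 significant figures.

Volume: 988 m³ = 988,000 L.
Hardness to add: (173 − 122) = 51 mg/L as CaCO₃ × 988,000 L = 50,390 g as CaCO₃.
Moles of Ca²⁺ (1 mol Ca²⁺ ≡ 1 mol CaCO₃): 50,390 / 100.1 g/mol = 503.4 mol.
Mass of CaCl₂·2H₂O: 503.4 × 147 = 74,000 g.

74.0 kg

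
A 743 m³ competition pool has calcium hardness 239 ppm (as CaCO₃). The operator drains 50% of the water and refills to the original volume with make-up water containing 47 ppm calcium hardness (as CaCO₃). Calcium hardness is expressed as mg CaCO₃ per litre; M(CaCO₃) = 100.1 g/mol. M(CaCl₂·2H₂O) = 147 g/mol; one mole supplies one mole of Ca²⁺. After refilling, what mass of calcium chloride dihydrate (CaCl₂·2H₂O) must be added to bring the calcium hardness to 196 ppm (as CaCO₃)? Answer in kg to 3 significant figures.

Volume: 743 m³ = 743,000 L.
After draining 50% and refilling: 239 × 0.50 + 47 × 0.50 = 143 ppm.
Deficit to target: 196 − 143 = 53 mg/L.
As CaCO₃: 53 mg/L × 743,000 L = 39,380 g; ÷ 100.1 = 393.4 mol Ca²⁺.
Mass: 393.4 × 147 = 57,830 g.

57.8 kg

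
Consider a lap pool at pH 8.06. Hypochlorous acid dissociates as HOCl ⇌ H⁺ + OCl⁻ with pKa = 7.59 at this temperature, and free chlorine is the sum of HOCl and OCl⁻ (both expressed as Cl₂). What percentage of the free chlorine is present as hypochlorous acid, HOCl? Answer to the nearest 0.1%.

[OCl⁻]/[HOCl] = 10^(pH − pKa) = 10^(8.06 − 7.59) = 10^0.47 = 2.951.
Fraction as HOCl = 1 / (1 + 2.951) = 0.2531.

25.3%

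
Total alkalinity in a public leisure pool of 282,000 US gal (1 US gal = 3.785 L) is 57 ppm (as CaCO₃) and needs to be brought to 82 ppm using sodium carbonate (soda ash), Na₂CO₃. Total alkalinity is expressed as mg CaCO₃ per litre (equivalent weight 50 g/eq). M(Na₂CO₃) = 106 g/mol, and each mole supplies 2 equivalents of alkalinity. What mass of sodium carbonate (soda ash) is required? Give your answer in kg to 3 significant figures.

28.3 kg

Volume: 282,000 US gal × 3.785 L/gal = 1,067,370 L.
Alkalinity to add: (82 − 57) = 25 mg/L as CaCO₃ × 1,067,370 L = 26,680 g as CaCO₃.
Equivalents: 26,680 g ÷ 50 g/eq = 533.7 eq.
Each mole of Na₂CO₃ supplies 2 eq, so 533.7 / 2 = 266.8 mol.
Mass: 266.8 mol × 106 g/mol = 28,290 g.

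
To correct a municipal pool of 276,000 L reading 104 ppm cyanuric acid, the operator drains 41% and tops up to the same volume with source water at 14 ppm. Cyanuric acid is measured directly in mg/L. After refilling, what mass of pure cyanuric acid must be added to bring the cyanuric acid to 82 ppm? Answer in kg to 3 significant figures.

4.11 kg

After draining 41% and refilling: 104 × 0.59 + 14 × 0.41 = 67.1 ppm.
Deficit to target: 82 − 67.1 = 14.9 mg/L.
Mass: 14.9 mg/L × 276,000 L = 4112 g cyanuric acid.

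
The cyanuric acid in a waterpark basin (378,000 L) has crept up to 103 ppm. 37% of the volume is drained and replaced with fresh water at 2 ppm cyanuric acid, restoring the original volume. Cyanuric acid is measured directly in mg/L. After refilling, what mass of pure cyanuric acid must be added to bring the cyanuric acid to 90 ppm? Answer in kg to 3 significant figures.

9.21 kg

After draining 37% and refilling: 103 × 0.63 + 2 × 0.37 = 65.63 ppm.
Deficit to target: 90 − 65.63 = 24.37 mg/L.
Mass: 24.37 mg/L × 378,000 L = 9212 g cyanuric acid.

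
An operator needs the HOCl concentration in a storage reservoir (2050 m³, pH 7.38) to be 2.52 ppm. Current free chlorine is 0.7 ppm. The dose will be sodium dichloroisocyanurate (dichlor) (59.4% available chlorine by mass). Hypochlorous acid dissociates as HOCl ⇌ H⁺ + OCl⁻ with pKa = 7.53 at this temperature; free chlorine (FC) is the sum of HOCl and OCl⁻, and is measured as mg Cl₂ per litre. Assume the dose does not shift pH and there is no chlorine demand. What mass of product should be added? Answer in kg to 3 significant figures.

12.4 kg

Volume: 2050 m³ = 2,050,000 L.
[OCl⁻]/[HOCl] = 10^(pH − pKa) = 10^(7.38 − 7.53) = 0.7079; fraction as HOCl = 1/(1 + 0.7079) = 0.5855.
Free chlorine required for 2.52 ppm HOCl: 2.52 / 0.5855 = 4.304 ppm.
FC to add: 4.304 − 0.7 = 3.604 mg/L as Cl₂.
Cl₂ equivalent: 3.604 mg/L × 2,050,000 L = 7388 g.
Product at 59.4% available Cl: 7388 / 0.594 = 12,440 g.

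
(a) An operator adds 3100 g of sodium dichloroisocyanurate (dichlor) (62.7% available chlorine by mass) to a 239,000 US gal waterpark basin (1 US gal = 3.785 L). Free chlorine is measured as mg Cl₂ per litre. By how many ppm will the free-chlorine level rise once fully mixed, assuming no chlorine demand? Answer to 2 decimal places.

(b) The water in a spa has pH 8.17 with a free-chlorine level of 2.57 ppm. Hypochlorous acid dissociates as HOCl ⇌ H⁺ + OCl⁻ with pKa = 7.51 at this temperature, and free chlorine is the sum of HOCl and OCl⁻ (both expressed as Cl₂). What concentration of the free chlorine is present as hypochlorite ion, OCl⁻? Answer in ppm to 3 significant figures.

(a) Volume: 239,000 US gal × 3.785 L/gal = 904,615 L.
(a) Available chlorine delivered: 3100 g × 0.627 = 1944 g as Cl₂.
(a) Concentration rise: 1944 g / 904,615 L = 2.149 mg/L = 2.15 ppm.

(b) [OCl⁻]/[HOCl] = 10^(pH − pKa) = 10^(8.17 − 7.51) = 10^0.66 = 4.571.
(b) Fraction as HOCl = 1 / (1 + 4.571) = 0.1795.
(b) OCl⁻ = (1 − 0.1795) × 2.57 ppm = 2.109 ppm.

(a) 2.15 ppm; (b) 2.11 ppm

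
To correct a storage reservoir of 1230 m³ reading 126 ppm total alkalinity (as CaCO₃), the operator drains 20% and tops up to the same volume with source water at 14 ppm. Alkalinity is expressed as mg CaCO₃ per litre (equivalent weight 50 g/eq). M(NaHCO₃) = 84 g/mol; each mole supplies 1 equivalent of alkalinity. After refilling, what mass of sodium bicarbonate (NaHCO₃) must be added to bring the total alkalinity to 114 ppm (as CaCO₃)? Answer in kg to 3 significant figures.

21.5 kg

Volume: 1230 m³ = 1,230,000 L.
After draining 20% and refilling: 126 × 0.80 + 14 × 0.20 = 103.6 ppm.
Deficit to target: 114 − 103.6 = 10.4 mg/L.
As CaCO₃: 10.4 mg/L × 1,230,000 L = 12,790 g; ÷ 50 g/eq ÷ 1 = 255.8 mol NaHCO₃.
Mass: 255.8 × 84 = 21,490 g.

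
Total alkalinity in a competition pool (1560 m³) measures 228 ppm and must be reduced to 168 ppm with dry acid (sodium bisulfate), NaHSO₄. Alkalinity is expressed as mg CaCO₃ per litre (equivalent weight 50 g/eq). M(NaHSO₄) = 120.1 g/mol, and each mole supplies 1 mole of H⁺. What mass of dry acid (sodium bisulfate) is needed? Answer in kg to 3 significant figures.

225 kg

Volume: 1560 m³ = 1,560,000 L.
Alkalinity to neutralize: (228 − 168) = 60 mg/L as CaCO₃ × 1,560,000 L = 93,600 g as CaCO₃.
Equivalents of H⁺ required: 93,600 ÷ 50 g/eq = 1872 eq = 1872 mol NaHSO₄.
Mass of NaHSO₄: 1872 × 120.1 = 224,800 g.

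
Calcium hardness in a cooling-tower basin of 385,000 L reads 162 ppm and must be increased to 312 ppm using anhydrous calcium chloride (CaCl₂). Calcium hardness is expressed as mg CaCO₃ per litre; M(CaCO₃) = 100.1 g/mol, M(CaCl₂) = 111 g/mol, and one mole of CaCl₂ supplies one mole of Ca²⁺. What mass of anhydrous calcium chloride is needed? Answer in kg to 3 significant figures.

64.0 kg

Hardness to add: (312 − 162) = 150 mg/L as CaCO₃ × 385,000 L = 57,750 g as CaCO₃.
Moles of Ca²⁺ (1 mol Ca²⁺ ≡ 1 mol CaCO₃): 57,750 / 100.1 g/mol = 576.9 mol.
Mass of CaCl₂: 576.9 × 111 = 64,040 g.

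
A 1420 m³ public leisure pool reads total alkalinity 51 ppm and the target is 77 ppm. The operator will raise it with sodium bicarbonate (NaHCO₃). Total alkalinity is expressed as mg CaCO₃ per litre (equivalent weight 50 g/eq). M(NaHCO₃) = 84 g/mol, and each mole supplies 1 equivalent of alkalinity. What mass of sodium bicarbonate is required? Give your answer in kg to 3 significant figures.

Volume: 1420 m³ = 1,420,000 L.
Alkalinity to add: (77 − 51) = 26 mg/L as CaCO₃ × 1,420,000 L = 36,920 g as CaCO₃.
Equivalents: 36,920 g ÷ 50 g/eq = 738.4 eq.
NaHCO₃ supplies 1 eq per mole → 738.4 mol.
Mass: 738.4 mol × 84 g/mol = 62,030 g.

62.0 kg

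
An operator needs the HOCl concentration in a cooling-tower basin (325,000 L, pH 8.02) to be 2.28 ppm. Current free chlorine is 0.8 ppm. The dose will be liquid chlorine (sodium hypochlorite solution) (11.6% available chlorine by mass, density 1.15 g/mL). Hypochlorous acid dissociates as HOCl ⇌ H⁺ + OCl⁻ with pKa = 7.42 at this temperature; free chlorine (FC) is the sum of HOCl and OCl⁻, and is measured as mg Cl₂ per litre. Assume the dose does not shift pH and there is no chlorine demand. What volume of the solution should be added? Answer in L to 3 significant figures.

25.7 L

[OCl⁻]/[HOCl] = 10^(pH − pKa) = 10^(8.02 − 7.42) = 3.981; fraction as HOCl = 1/(1 + 3.981) = 0.2008.
Free chlorine required for 2.28 ppm HOCl: 2.28 / 0.2008 = 11.36 ppm.
FC to add: 11.36 − 0.8 = 10.56 mg/L as Cl₂.
Cl₂ equivalent: 10.56 mg/L × 325,000 L = 3431 g.
Product at 11.6% available Cl: 3431 / 0.116 = 29,580 g.
Volume: 29,580 g ÷ 1.15 g/mL = 25,720 mL.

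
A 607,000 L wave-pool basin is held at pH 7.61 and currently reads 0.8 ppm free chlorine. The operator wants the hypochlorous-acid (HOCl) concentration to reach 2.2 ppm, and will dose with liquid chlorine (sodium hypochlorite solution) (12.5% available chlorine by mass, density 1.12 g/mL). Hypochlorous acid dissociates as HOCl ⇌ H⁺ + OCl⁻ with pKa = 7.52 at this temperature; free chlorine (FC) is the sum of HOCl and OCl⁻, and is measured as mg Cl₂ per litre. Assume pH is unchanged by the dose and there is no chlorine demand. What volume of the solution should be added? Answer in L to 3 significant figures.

[OCl⁻]/[HOCl] = 10^(pH − pKa) = 10^(7.61 − 7.52) = 1.23; fraction as HOCl = 1/(1 + 1.23) = 0.4484.
Free chlorine required for 2.2 ppm HOCl: 2.2 / 0.4484 = 4.907 ppm.
FC to add: 4.907 − 0.8 = 4.107 mg/L as Cl₂.
Cl₂ equivalent: 4.107 mg/L × 607,000 L = 2493 g.
Product at 12.5% available Cl: 2493 / 0.125 = 19,940 g.
Volume: 19,940 g ÷ 1.12 g/mL = 17,810 mL.

17.8 L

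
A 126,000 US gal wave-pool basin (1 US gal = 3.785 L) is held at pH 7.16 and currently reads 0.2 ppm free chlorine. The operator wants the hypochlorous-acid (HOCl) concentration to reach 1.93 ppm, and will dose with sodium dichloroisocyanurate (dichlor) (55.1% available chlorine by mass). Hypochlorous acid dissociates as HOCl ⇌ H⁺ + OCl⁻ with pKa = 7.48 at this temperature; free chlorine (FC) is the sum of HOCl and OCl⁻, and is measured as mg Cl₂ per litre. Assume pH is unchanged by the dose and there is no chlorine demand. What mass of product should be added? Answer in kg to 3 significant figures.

2.30 kg

Volume: 126,000 US gal × 3.785 L/gal = 476,910 L.
[OCl⁻]/[HOCl] = 10^(pH − pKa) = 10^(7.16 − 7.48) = 0.4786; fraction as HOCl = 1/(1 + 0.4786) = 0.6763.
Free chlorine required for 1.93 ppm HOCl: 1.93 / 0.6763 = 2.854 ppm.
FC to add: 2.854 − 0.2 = 2.654 mg/L as Cl₂.
Cl₂ equivalent: 2.654 mg/L × 476,910 L = 1266 g.
Product at 55.1% available Cl: 1266 / 0.551 = 2297 g.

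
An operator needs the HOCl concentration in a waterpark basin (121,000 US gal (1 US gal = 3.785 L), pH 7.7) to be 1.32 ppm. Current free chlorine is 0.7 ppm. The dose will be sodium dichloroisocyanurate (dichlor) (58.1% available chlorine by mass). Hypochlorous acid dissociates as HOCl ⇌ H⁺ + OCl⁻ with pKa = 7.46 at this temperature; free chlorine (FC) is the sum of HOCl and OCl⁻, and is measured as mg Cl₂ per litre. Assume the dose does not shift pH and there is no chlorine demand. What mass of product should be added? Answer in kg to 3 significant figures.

Volume: 121,000 US gal × 3.785 L/gal = 457,985 L.
[OCl⁻]/[HOCl] = 10^(pH − pKa) = 10^(7.7 − 7.46) = 1.738; fraction as HOCl = 1/(1 + 1.738) = 0.3653.
Free chlorine required for 1.32 ppm HOCl: 1.32 / 0.3653 = 3.614 ppm.
FC to add: 3.614 − 0.7 = 2.914 mg/L as Cl₂.
Cl₂ equivalent: 2.914 mg/L × 457,985 L = 1335 g.
Product at 58.1% available Cl: 1335 / 0.581 = 2297 g.

2.30 kg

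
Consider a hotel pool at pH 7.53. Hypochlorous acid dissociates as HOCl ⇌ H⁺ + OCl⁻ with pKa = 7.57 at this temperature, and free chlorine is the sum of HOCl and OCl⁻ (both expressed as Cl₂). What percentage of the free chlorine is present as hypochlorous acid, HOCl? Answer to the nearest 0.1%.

[OCl⁻]/[HOCl] = 10^(pH − pKa) = 10^(7.53 − 7.57) = 10^-0.04 = 0.912.
Fraction as HOCl = 1 / (1 + 0.912) = 0.523.

52.3%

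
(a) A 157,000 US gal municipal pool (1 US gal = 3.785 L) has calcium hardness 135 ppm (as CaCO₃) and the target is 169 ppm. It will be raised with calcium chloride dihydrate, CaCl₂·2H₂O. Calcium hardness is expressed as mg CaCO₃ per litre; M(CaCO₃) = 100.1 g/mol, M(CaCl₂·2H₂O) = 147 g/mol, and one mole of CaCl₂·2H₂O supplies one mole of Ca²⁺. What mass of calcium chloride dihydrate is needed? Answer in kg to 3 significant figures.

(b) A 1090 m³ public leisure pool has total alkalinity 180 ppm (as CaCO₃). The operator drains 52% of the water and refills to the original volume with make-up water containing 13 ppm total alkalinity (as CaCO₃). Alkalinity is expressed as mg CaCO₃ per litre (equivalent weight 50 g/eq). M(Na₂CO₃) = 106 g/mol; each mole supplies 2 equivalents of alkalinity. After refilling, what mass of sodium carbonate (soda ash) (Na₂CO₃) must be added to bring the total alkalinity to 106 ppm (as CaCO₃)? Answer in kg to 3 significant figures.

(a) Volume: 157,000 US gal × 3.785 L/gal = 594,245 L.
(a) Hardness to add: (169 − 135) = 34 mg/L as CaCO₃ × 594,245 L = 20,200 g as CaCO₃.
(a) Moles of Ca²⁺ (1 mol Ca²⁺ ≡ 1 mol CaCO₃): 20,200 / 100.1 g/mol = 201.8 mol.
(a) Mass of CaCl₂·2H₂O: 201.8 × 147 = 29,670 g.

(b) Volume: 1090 m³ = 1,090,000 L.
(b) After draining 52% and refilling: 180 × 0.48 + 13 × 0.52 = 93.16 ppm.
(b) Deficit to target: 106 − 93.16 = 12.84 mg/L.
(b) As CaCO₃: 12.84 mg/L × 1,090,000 L = 14,000 g; ÷ 50 g/eq ÷ 2 = 140 mol Na₂CO₃.
(b) Mass: 140 × 106 = 14,840 g.

(a) 29.7 kg; (b) 14.8 kg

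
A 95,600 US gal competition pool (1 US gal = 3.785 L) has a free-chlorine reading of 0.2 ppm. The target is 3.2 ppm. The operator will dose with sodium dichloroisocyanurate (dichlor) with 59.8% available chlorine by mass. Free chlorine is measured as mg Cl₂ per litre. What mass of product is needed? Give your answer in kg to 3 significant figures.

1.82 kg

Volume: 95,600 US gal × 3.785 L/gal = 361,846 L.
Chlorine deficit: 3.2 − 0.2 = 3 ppm = 3 mg/L as Cl₂.
Cl₂ equivalent needed: 3 mg/L × 361,846 L = 1,086,000 mg = 1086 g.
Product at 59.8% available chlorine: 1086 / 0.598 = 1815 g.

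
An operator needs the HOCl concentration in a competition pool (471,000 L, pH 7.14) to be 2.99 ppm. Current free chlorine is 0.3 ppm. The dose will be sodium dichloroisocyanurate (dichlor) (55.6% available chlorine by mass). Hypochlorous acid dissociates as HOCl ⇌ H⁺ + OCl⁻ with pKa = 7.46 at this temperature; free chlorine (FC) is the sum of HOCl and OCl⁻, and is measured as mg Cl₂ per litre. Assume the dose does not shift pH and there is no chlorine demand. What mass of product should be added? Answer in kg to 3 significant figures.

3.49 kg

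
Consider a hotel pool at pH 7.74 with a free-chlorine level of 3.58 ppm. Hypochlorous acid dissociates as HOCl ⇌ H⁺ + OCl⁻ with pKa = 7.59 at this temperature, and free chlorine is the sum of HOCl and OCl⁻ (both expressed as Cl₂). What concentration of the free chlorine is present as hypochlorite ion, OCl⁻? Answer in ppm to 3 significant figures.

[OCl⁻]/[HOCl] = 10^(pH − pKa) = 10^(7.74 − 7.59) = 10^0.15 = 1.413.
Fraction as HOCl = 1 / (1 + 1.413) = 0.4145.
OCl⁻ = (1 − 0.4145) × 3.58 ppm = 2.096 ppm.

2.10 ppm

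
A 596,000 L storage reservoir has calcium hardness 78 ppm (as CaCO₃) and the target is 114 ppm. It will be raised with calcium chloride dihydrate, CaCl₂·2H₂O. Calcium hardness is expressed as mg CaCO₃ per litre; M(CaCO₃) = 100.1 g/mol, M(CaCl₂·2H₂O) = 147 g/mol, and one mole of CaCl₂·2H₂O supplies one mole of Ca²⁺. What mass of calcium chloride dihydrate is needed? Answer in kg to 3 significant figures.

Hardness to add: (114 − 78) = 36 mg/L as CaCO₃ × 596,000 L = 21,460 g as CaCO₃.
Moles of Ca²⁺ (1 mol Ca²⁺ ≡ 1 mol CaCO₃): 21,460 / 100.1 g/mol = 214.3 mol.
Mass of CaCl₂·2H₂O: 214.3 × 147 = 31,510 g.

31.5 kg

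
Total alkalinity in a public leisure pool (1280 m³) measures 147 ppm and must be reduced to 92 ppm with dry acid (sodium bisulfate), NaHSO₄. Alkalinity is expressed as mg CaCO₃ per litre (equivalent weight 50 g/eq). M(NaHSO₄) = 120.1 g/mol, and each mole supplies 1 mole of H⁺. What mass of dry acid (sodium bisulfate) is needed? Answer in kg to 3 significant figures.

169 kg

Volume: 1280 m³ = 1,280,000 L.
Alkalinity to neutralize: (147 − 92) = 55 mg/L as CaCO₃ × 1,280,000 L = 70,400 g as CaCO₃.
Equivalents of H⁺ required: 70,400 ÷ 50 g/eq = 1408 eq = 1408 mol NaHSO₄.
Mass of NaHSO₄: 1408 × 120.1 = 169,100 g.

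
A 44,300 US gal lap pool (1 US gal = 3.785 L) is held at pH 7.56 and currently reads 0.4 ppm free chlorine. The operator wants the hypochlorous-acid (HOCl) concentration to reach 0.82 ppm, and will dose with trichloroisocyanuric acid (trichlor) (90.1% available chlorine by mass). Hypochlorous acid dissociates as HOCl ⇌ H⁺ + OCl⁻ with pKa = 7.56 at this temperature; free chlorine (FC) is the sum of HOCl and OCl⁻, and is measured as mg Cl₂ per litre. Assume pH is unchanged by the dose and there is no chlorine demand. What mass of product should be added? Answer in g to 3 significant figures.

Volume: 44,300 US gal × 3.785 L/gal = 167,676 L.
[OCl⁻]/[HOCl] = 10^(pH − pKa) = 10^(7.56 − 7.56) = 1; fraction as HOCl = 1/(1 + 1) = 0.5.
Free chlorine required for 0.82 ppm HOCl: 0.82 / 0.5 = 1.64 ppm.
FC to add: 1.64 − 0.4 = 1.24 mg/L as Cl₂.
Cl₂ equivalent: 1.24 mg/L × 167,676 L = 207.9 g.
Product at 90.1% available Cl: 207.9 / 0.901 = 230.8 g.

231 g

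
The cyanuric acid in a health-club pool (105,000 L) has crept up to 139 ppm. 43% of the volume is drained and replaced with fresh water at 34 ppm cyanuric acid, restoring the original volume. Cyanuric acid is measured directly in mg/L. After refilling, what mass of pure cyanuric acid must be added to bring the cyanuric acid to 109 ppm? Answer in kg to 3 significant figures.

1.59 kg

After draining 43% and refilling: 139 × 0.57 + 34 × 0.43 = 93.85 ppm.
Deficit to target: 109 − 93.85 = 15.15 mg/L.
Mass: 15.15 mg/L × 105,000 L = 1591 g cyanuric acid.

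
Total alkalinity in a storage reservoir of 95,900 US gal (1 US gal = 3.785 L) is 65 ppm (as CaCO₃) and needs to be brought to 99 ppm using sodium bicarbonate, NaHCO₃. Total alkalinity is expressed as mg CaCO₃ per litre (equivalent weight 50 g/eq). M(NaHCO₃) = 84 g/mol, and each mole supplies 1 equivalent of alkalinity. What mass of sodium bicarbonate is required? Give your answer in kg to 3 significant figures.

20.7 kg

Volume: 95,900 US gal × 3.785 L/gal = 362,982 L.
Alkalinity to add: (99 − 65) = 34 mg/L as CaCO₃ × 362,982 L = 12,340 g as CaCO₃.
Equivalents: 12,340 g ÷ 50 g/eq = 246.8 eq.
NaHCO₃ supplies 1 eq per mole → 246.8 mol.
Mass: 246.8 mol × 84 g/mol = 20,730 g.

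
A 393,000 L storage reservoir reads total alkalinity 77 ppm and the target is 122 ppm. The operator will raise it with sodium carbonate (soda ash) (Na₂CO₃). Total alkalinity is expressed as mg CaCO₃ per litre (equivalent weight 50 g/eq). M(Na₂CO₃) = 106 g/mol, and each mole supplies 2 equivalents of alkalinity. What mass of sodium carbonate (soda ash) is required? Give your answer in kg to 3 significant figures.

18.7 kg

Alkalinity to add: (122 − 77) = 45 mg/L as CaCO₃ × 393,000 L = 17,680 g as CaCO₃.
Equivalents: 17,680 g ÷ 50 g/eq = 353.7 eq.
Each mole of Na₂CO₃ supplies 2 eq, so 353.7 / 2 = 176.8 mol.
Mass: 176.8 mol × 106 g/mol = 18,750 g.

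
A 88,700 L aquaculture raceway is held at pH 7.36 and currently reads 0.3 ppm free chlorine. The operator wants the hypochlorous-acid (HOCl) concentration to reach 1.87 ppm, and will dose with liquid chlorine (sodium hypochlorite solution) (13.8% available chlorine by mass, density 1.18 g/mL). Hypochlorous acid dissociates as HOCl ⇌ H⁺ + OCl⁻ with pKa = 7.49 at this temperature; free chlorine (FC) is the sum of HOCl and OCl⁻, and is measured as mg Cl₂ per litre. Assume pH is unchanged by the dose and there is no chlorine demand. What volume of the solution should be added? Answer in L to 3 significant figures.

[OCl⁻]/[HOCl] = 10^(pH − pKa) = 10^(7.36 − 7.49) = 0.7413; fraction as HOCl = 1/(1 + 0.7413) = 0.5743.
Free chlorine required for 1.87 ppm HOCl: 1.87 / 0.5743 = 3.256 ppm.
FC to add: 3.256 − 0.3 = 2.956 mg/L as Cl₂.
Cl₂ equivalent: 2.956 mg/L × 88,700 L = 262.2 g.
Product at 13.8% available Cl: 262.2 / 0.138 = 1900 g.
Volume: 1900 g ÷ 1.18 g/mL = 1610 mL.

1.61 L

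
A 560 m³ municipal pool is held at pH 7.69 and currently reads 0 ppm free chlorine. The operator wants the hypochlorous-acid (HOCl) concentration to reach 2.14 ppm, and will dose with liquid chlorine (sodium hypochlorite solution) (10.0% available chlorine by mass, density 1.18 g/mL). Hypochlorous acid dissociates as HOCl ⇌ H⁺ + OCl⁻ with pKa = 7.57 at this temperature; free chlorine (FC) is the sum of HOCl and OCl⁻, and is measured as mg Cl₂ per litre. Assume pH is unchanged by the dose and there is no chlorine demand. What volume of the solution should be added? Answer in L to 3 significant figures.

23.5 L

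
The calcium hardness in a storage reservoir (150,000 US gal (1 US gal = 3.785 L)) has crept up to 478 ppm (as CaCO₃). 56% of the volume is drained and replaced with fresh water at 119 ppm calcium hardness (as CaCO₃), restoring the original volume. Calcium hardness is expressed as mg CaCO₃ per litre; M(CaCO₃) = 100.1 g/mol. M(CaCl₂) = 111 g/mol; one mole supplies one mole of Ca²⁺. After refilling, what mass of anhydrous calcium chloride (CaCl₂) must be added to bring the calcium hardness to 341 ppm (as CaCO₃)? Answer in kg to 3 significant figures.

40.3 kg

Volume: 150,000 US gal × 3.785 L/gal = 567,750 L.
After draining 56% and refilling: 478 × 0.44 + 119 × 0.56 = 276.96 ppm.
Deficit to target: 341 − 276.96 = 64.04 mg/L.
As CaCO₃: 64.04 mg/L × 567,750 L = 36,360 g; ÷ 100.1 = 363.2 mol Ca²⁺.
Mass: 363.2 × 111 = 40,320 g.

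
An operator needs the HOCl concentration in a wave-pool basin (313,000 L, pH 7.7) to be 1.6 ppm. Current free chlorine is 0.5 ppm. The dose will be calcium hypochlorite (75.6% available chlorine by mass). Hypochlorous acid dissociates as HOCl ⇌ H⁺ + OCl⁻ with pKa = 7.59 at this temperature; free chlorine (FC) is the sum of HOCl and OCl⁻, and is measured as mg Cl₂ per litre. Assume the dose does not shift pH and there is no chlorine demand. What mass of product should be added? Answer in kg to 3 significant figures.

[OCl⁻]/[HOCl] = 10^(pH − pKa) = 10^(7.7 − 7.59) = 1.288; fraction as HOCl = 1/(1 + 1.288) = 0.437.
Free chlorine required for 1.6 ppm HOCl: 1.6 / 0.437 = 3.661 ppm.
FC to add: 3.661 − 0.5 = 3.161 mg/L as Cl₂.
Cl₂ equivalent: 3.161 mg/L × 313,000 L = 989.5 g.
Product at 75.6% available Cl: 989.5 / 0.756 = 1309 g.

1.31 kg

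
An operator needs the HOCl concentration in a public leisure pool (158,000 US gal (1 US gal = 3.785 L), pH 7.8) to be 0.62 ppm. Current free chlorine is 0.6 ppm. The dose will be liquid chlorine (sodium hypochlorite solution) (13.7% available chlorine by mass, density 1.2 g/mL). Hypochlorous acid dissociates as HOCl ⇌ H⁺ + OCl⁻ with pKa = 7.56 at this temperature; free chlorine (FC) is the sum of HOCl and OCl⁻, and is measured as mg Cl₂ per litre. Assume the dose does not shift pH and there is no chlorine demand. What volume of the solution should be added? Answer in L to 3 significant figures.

3.99 L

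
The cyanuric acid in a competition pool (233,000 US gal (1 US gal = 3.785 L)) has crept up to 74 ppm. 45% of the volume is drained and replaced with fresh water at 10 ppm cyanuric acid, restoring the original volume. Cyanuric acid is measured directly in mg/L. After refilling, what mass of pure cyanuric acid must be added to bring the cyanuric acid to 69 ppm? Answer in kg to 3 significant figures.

Volume: 233,000 US gal × 3.785 L/gal = 881,905 L.
After draining 45% and refilling: 74 × 0.55 + 10 × 0.45 = 45.2 ppm.
Deficit to target: 69 − 45.2 = 23.8 mg/L.
Mass: 23.8 mg/L × 881,905 L = 20,990 g cyanuric acid.

21.0 kg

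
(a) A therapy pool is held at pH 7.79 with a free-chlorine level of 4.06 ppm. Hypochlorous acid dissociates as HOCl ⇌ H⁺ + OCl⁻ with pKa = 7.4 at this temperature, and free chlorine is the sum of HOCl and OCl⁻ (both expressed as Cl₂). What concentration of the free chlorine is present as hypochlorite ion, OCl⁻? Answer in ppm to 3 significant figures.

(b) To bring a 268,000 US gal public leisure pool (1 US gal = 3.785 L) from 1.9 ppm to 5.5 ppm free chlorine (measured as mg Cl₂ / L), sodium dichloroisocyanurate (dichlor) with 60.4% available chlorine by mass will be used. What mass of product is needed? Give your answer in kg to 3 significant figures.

(a) 2.88 ppm; (b) 6.05 kg

(a) [OCl⁻]/[HOCl] = 10^(pH − pKa) = 10^(7.79 − 7.4) = 10^0.39 = 2.455.
(a) Fraction as HOCl = 1 / (1 + 2.455) = 0.2895.
(a) OCl⁻ = (1 − 0.2895) × 4.06 ppm = 2.885 ppm.

(b) Volume: 268,000 US gal × 3.785 L/gal = 1,014,380 L.
(b) Chlorine deficit: 5.5 − 1.9 = 3.6 ppm = 3.6 mg/L as Cl₂.
(b) Cl₂ equivalent needed: 3.6 mg/L × 1,014,380 L = 3,652,000 mg = 3652 g.
(b) Product at 60.4% available chlorine: 3652 / 0.604 = 6046 g.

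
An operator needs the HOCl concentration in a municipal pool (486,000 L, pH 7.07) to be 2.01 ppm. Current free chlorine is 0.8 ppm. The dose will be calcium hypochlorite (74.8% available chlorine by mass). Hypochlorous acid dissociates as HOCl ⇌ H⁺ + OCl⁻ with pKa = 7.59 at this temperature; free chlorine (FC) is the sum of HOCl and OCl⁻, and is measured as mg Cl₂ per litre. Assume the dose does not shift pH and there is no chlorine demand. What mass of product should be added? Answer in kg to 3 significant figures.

[OCl⁻]/[HOCl] = 10^(pH − pKa) = 10^(7.07 − 7.59) = 0.302; fraction as HOCl = 1/(1 + 0.302) = 0.7681.
Free chlorine required for 2.01 ppm HOCl: 2.01 / 0.7681 = 2.617 ppm.
FC to add: 2.617 − 0.8 = 1.817 mg/L as Cl₂.
Cl₂ equivalent: 1.817 mg/L × 486,000 L = 883.1 g.
Product at 74.8% available Cl: 883.1 / 0.748 = 1181 g.

1.18 kg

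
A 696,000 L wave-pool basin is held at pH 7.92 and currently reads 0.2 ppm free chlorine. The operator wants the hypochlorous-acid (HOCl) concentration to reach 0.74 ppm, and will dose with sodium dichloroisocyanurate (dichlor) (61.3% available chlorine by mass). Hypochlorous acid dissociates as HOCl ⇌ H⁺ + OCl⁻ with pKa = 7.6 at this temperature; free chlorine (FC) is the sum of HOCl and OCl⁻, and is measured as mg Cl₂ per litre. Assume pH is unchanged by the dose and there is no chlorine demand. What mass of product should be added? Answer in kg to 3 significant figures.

2.37 kg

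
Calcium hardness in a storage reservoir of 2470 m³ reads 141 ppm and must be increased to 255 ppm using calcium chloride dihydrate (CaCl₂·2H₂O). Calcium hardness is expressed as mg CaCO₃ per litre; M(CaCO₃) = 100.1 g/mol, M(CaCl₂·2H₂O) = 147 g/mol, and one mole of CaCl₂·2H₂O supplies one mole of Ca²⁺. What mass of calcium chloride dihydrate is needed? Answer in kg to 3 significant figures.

414 kg

Volume: 2470 m³ = 2,470,000 L.
Hardness to add: (255 − 141) = 114 mg/L as CaCO₃ × 2,470,000 L = 281,600 g as CaCO₃.
Moles of Ca²⁺ (1 mol Ca²⁺ ≡ 1 mol CaCO₃): 281,600 / 100.1 g/mol = 2813 mol.
Mass of CaCl₂·2H₂O: 2813 × 147 = 413,500 g.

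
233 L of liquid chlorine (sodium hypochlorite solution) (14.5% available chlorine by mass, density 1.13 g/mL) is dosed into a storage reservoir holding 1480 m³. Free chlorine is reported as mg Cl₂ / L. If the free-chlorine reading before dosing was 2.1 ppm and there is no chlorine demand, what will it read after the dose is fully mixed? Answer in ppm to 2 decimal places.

Volume: 1480 m³ = 1,480,000 L.
Mass of solution: 233 L × 1000 mL/L × 1.13 g/mL = 263,300 g.
Available chlorine delivered: 263,300 g × 0.145 = 38,180 g as Cl₂.
Concentration rise: 38,180 g / 1,480,000 L = 25.8 mg/L = 25.80 ppm.
Final FC: 2.1 + 25.80 = 27.90 ppm.

27.90 ppm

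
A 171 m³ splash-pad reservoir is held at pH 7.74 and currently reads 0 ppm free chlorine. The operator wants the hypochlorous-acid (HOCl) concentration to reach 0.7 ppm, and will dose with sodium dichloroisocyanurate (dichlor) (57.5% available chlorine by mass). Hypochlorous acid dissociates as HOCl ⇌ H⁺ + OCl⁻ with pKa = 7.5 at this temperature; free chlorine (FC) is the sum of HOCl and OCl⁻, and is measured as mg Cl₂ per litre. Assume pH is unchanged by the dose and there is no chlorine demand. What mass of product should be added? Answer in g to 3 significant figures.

Volume: 171 m³ = 171,000 L.
[OCl⁻]/[HOCl] = 10^(pH − pKa) = 10^(7.74 − 7.5) = 1.738; fraction as HOCl = 1/(1 + 1.738) = 0.3653.
Free chlorine required for 0.7 ppm HOCl: 0.7 / 0.3653 = 1.916 ppm.
FC to add: 1.916 − 0 = 1.916 mg/L as Cl₂.
Cl₂ equivalent: 1.916 mg/L × 171,000 L = 327.7 g.
Product at 57.5% available Cl: 327.7 / 0.575 = 569.9 g.

570 g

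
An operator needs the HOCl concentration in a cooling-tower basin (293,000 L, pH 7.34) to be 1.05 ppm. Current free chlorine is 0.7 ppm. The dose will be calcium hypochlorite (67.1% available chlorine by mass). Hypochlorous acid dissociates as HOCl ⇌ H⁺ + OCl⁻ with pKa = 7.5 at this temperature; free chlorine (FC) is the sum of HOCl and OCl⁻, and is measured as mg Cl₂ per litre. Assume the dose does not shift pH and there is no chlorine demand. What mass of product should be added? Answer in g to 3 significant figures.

[OCl⁻]/[HOCl] = 10^(pH − pKa) = 10^(7.34 − 7.5) = 0.6918; fraction as HOCl = 1/(1 + 0.6918) = 0.5911.
Free chlorine required for 1.05 ppm HOCl: 1.05 / 0.5911 = 1.776 ppm.
FC to add: 1.776 − 0.7 = 1.076 mg/L as Cl₂.
Cl₂ equivalent: 1.076 mg/L × 293,000 L = 315.4 g.
Product at 67.1% available Cl: 315.4 / 0.671 = 470 g.

470 g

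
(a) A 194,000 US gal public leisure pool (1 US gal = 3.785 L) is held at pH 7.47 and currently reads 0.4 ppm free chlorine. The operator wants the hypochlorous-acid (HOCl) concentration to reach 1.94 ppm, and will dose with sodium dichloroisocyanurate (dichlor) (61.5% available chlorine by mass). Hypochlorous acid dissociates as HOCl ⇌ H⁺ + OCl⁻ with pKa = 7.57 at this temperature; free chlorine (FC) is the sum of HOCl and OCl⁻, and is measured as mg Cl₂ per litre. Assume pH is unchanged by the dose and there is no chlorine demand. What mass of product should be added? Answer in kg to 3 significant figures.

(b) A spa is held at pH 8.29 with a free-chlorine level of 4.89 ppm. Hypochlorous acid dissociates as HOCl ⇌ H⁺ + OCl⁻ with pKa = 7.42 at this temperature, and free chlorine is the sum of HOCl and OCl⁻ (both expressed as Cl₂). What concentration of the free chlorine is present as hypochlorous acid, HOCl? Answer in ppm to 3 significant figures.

(a) 3.68 kg; (b) 0.581 ppm

(a) Volume: 194,000 US gal × 3.785 L/gal = 734,290 L.
(a) [OCl⁻]/[HOCl] = 10^(pH − pKa) = 10^(7.47 − 7.57) = 0.7943; fraction as HOCl = 1/(1 + 0.7943) = 0.5573.
(a) Free chlorine required for 1.94 ppm HOCl: 1.94 / 0.5573 = 3.481 ppm.
(a) FC to add: 3.481 − 0.4 = 3.081 mg/L as Cl₂.
(a) Cl₂ equivalent: 3.081 mg/L × 734,290 L = 2262 g.
(a) Product at 61.5% available Cl: 2262 / 0.615 = 3679 g.

(b) [OCl⁻]/[HOCl] = 10^(pH − pKa) = 10^(8.29 − 7.42) = 10^0.87 = 7.413.
(b) Fraction as HOCl = 1 / (1 + 7.413) = 0.1189.
(b) HOCl = 0.1189 × 4.89 ppm = 0.5812 ppm.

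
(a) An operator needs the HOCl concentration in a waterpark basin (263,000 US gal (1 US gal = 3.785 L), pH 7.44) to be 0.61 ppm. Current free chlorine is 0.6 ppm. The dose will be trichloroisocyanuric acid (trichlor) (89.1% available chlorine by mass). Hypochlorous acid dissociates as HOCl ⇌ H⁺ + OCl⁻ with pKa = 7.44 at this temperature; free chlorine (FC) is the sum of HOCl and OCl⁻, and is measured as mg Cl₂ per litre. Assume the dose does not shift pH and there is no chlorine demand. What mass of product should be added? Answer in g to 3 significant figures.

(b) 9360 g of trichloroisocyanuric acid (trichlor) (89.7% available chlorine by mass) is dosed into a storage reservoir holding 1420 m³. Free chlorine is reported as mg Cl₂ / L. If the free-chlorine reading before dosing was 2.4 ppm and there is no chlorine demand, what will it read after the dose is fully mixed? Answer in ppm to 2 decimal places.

(a) 693 g; (b) 8.31 ppm

(a) Volume: 263,000 US gal × 3.785 L/gal = 995,455 L.
(a) [OCl⁻]/[HOCl] = 10^(pH − pKa) = 10^(7.44 − 7.44) = 1; fraction as HOCl = 1/(1 + 1) = 0.5.
(a) Free chlorine required for 0.61 ppm HOCl: 0.61 / 0.5 = 1.22 ppm.
(a) FC to add: 1.22 − 0.6 = 0.62 mg/L as Cl₂.
(a) Cl₂ equivalent: 0.62 mg/L × 995,455 L = 617.2 g.
(a) Product at 89.1% available Cl: 617.2 / 0.891 = 692.7 g.

(b) Volume: 1420 m³ = 1,420,000 L.
(b) Available chlorine delivered: 9360 g × 0.897 = 8396 g as Cl₂.
(b) Concentration rise: 8396 g / 1,420,000 L = 5.913 mg/L = 5.91 ppm.
(b) Final FC: 2.4 + 5.91 = 8.31 ppm.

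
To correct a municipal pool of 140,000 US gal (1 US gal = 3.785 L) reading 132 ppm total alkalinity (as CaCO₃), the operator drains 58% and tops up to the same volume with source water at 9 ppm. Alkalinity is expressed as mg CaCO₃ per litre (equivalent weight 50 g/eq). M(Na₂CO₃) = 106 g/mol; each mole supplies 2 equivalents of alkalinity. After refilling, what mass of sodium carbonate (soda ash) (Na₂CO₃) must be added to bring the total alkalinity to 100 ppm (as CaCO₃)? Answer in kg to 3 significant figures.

22.1 kg

Volume: 140,000 US gal × 3.785 L/gal = 529,900 L.
After draining 58% and refilling: 132 × 0.42 + 9 × 0.58 = 60.66 ppm.
Deficit to target: 100 − 60.66 = 39.34 mg/L.
As CaCO₃: 39.34 mg/L × 529,900 L = 20,850 g; ÷ 50 g/eq ÷ 2 = 208.5 mol Na₂CO₃.
Mass: 208.5 × 106 = 22,100 g.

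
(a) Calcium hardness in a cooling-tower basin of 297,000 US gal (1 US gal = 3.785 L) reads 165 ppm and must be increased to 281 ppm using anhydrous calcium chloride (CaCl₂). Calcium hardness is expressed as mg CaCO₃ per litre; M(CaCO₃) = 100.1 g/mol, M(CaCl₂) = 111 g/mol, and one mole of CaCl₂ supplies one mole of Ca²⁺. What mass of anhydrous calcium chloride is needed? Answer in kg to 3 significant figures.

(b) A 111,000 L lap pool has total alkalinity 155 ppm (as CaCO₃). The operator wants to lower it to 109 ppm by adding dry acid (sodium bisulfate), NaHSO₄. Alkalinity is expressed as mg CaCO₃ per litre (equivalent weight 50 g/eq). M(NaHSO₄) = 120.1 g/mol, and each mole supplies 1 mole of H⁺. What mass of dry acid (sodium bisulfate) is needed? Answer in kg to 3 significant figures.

(a) 145 kg; (b) 12.3 kg

(a) Volume: 297,000 US gal × 3.785 L/gal = 1,124,145 L.
(a) Hardness to add: (281 − 165) = 116 mg/L as CaCO₃ × 1,124,145 L = 130,400 g as CaCO₃.
(a) Moles of Ca²⁺ (1 mol Ca²⁺ ≡ 1 mol CaCO₃): 130,400 / 100.1 g/mol = 1303 mol.
(a) Mass of CaCl₂: 1303 × 111 = 144,600 g.

(b) Alkalinity to neutralize: (155 − 109) = 46 mg/L as CaCO₃ × 111,000 L = 5106 g as CaCO₃.
(b) Equivalents of H⁺ required: 5106 ÷ 50 g/eq = 102.1 eq = 102.1 mol NaHSO₄.
(b) Mass of NaHSO₄: 102.1 × 120.1 = 12,260 g.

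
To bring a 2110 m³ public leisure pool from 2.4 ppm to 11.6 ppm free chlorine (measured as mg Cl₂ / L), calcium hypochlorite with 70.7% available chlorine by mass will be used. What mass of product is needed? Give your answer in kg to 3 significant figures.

27.5 kg

Volume: 2110 m³ = 2,110,000 L.
Chlorine deficit: 11.6 − 2.4 = 9.2 ppm = 9.2 mg/L as Cl₂.
Cl₂ equivalent needed: 9.2 mg/L × 2,110,000 L = 19,410,000 mg = 19,410 g.
Product at 70.7% available chlorine: 19,410 / 0.707 = 27,460 g.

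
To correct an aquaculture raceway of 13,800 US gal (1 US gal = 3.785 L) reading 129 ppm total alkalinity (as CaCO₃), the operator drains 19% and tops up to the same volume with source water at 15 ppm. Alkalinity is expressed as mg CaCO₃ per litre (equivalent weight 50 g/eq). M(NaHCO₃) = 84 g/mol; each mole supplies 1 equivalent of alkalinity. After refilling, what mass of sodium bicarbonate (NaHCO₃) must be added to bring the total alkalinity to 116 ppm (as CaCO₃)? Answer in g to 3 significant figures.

760 g

Volume: 13,800 US gal × 3.785 L/gal = 52,233 L.
After draining 19% and refilling: 129 × 0.81 + 15 × 0.19 = 107.34 ppm.
Deficit to target: 116 − 107.34 = 8.66 mg/L.
As CaCO₃: 8.66 mg/L × 52,233 L = 452.3 g; ÷ 50 g/eq ÷ 1 = 9.047 mol NaHCO₃.
Mass: 9.047 × 84 = 759.9 g.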